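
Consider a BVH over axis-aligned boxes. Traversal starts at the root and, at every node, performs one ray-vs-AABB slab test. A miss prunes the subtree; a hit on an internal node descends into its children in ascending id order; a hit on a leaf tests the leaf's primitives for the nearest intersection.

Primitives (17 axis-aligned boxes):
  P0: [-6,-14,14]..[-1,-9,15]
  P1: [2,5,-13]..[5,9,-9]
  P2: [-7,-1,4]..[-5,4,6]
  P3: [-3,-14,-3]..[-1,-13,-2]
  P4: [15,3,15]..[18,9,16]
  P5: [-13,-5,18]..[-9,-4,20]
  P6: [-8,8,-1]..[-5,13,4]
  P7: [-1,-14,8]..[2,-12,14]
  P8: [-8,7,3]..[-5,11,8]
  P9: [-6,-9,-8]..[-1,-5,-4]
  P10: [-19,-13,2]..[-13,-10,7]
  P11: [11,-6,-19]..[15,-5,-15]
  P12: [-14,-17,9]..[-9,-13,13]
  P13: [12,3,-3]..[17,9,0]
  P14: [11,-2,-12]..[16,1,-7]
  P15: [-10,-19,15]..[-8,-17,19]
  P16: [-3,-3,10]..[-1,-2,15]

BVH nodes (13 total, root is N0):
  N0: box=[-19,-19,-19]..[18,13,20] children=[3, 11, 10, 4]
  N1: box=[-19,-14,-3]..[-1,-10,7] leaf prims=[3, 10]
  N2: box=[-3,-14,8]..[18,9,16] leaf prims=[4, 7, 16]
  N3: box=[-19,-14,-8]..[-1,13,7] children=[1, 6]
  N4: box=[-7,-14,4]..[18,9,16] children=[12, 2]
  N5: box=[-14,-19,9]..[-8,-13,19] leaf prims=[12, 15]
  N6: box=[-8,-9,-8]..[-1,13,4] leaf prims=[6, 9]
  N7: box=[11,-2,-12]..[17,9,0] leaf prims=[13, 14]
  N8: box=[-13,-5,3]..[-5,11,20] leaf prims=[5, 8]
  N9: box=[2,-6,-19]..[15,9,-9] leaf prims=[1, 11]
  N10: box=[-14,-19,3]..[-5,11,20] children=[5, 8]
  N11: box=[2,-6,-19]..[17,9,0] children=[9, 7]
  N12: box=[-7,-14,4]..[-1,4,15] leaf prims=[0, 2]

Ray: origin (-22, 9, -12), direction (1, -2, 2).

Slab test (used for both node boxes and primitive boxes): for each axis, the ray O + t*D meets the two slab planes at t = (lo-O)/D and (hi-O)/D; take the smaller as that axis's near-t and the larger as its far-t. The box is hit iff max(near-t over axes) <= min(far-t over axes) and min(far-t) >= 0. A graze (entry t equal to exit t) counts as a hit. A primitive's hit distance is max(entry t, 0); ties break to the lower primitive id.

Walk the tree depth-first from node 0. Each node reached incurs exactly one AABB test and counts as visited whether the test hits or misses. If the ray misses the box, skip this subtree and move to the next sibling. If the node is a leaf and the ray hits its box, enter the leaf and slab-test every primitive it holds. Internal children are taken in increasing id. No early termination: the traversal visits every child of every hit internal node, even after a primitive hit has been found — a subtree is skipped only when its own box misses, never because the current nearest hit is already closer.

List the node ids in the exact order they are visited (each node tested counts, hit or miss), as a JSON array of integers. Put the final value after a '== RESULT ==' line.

Walk:
N0 x:[3,40] y:[-2,14] z:[-7/2,16] -> hit [3,14], descend [3, 4, 10, 11]
  N3 x:[3,21] y:[-2,23/2] z:[2,19/2] -> hit [3,19/2], descend [1, 6]
    N1 x:[3,21] y:[19/2,23/2] z:[9/2,19/2] -> hit [19/2,19/2] leaf, test {P3(miss), P10(miss)}
    N6 x:[14,21] y:[-2,9] z:[2,8] -> miss, prune
  N4 x:[15,40] y:[0,23/2] z:[8,14] -> miss, prune
  N10 x:[8,17] y:[-1,14] z:[15/2,16] -> hit [8,14], descend [5, 8]
    N5 x:[8,14] y:[11,14] z:[21/2,31/2] -> hit [11,14] leaf, test {P12@t=11, P15@t=27/2}
    N8 x:[9,17] y:[-1,7] z:[15/2,16] -> miss, prune
  N11 x:[24,39] y:[0,15/2] z:[-7/2,6] -> miss, prune

Summary -> nodes [0, 3, 1, 6, 4, 10, 5, 8, 11]; box-tests=9; leaf-entries=2; first=P12

== RESULT ==
[0, 3, 1, 6, 4, 10, 5, 8, 11]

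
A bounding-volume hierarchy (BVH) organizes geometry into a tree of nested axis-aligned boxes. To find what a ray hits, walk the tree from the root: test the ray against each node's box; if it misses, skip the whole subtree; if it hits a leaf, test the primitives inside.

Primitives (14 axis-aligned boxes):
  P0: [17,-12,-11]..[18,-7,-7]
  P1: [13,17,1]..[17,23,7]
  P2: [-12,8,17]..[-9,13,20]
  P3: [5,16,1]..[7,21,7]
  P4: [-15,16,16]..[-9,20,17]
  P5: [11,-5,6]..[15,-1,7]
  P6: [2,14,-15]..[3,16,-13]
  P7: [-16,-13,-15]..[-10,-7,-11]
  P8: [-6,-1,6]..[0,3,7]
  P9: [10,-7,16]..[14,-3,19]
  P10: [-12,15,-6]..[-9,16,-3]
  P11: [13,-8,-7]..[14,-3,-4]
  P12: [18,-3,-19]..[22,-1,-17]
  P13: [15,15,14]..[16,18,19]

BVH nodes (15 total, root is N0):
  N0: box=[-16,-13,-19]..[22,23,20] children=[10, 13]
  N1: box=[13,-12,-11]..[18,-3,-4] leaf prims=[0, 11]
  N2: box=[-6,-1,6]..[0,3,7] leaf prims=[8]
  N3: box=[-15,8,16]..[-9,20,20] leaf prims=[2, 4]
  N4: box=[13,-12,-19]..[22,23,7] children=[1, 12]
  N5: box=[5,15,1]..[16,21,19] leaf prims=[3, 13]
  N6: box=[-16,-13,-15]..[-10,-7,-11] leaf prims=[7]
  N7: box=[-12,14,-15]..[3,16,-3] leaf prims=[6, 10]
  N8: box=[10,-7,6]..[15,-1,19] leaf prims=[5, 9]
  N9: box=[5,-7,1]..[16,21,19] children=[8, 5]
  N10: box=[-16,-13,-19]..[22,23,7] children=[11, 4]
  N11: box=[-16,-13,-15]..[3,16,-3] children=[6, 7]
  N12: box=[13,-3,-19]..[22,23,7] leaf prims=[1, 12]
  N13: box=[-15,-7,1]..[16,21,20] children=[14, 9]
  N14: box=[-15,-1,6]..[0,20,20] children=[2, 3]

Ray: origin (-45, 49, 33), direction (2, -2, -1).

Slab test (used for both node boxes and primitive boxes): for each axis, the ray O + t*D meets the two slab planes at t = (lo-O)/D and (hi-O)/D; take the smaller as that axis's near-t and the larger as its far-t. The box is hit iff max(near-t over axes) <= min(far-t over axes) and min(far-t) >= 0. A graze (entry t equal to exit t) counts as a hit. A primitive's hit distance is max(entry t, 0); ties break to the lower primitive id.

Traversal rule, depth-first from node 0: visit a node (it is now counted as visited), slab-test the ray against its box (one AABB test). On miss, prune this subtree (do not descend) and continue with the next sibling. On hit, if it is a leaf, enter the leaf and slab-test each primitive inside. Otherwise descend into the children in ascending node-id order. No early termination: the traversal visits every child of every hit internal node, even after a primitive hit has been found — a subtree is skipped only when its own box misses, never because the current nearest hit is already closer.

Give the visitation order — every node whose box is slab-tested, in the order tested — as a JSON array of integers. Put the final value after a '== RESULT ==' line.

Traverse from the root:
N0 x:[29/2,67/2] y:[13,31] z:[13,52] -> hit [29/2,31], descend [10, 13]
  N10 x:[29/2,67/2] y:[13,31] z:[26,52] -> hit [26,31], descend [4, 11]
    N4 x:[29,67/2] y:[13,61/2] z:[26,52] -> hit [29,61/2], descend [1, 12]
      N1 x:[29,63/2] y:[26,61/2] z:[37,44] -> miss, prune
      N12 x:[29,67/2] y:[13,26] z:[26,52] -> miss, prune
    N11 x:[29/2,24] y:[33/2,31] z:[36,48] -> miss, prune
  N13 x:[15,61/2] y:[14,28] z:[13,32] -> hit [15,28], descend [9, 14]
    N9 x:[25,61/2] y:[14,28] z:[14,32] -> hit [25,28], descend [5, 8]
      N5 x:[25,61/2] y:[14,17] z:[14,32] -> miss, prune
      N8 x:[55/2,30] y:[25,28] z:[14,27] -> miss, prune
    N14 x:[15,45/2] y:[29/2,25] z:[13,27] -> hit [15,45/2], descend [2, 3]
      N2 x:[39/2,45/2] y:[23,25] z:[26,27] -> miss, prune
      N3 x:[15,18] y:[29/2,41/2] z:[13,17] -> hit [15,17] leaf, test {P2(miss), P4@t=16}

Visited [0, 10, 4, 1, 12, 11, 13, 9, 5, 8, 14, 2, 3]. Tests: 13 box, 1 leaf. Nearest: P4.

== RESULT ==
[0, 10, 4, 1, 12, 11, 13, 9, 5, 8, 14, 2, 3]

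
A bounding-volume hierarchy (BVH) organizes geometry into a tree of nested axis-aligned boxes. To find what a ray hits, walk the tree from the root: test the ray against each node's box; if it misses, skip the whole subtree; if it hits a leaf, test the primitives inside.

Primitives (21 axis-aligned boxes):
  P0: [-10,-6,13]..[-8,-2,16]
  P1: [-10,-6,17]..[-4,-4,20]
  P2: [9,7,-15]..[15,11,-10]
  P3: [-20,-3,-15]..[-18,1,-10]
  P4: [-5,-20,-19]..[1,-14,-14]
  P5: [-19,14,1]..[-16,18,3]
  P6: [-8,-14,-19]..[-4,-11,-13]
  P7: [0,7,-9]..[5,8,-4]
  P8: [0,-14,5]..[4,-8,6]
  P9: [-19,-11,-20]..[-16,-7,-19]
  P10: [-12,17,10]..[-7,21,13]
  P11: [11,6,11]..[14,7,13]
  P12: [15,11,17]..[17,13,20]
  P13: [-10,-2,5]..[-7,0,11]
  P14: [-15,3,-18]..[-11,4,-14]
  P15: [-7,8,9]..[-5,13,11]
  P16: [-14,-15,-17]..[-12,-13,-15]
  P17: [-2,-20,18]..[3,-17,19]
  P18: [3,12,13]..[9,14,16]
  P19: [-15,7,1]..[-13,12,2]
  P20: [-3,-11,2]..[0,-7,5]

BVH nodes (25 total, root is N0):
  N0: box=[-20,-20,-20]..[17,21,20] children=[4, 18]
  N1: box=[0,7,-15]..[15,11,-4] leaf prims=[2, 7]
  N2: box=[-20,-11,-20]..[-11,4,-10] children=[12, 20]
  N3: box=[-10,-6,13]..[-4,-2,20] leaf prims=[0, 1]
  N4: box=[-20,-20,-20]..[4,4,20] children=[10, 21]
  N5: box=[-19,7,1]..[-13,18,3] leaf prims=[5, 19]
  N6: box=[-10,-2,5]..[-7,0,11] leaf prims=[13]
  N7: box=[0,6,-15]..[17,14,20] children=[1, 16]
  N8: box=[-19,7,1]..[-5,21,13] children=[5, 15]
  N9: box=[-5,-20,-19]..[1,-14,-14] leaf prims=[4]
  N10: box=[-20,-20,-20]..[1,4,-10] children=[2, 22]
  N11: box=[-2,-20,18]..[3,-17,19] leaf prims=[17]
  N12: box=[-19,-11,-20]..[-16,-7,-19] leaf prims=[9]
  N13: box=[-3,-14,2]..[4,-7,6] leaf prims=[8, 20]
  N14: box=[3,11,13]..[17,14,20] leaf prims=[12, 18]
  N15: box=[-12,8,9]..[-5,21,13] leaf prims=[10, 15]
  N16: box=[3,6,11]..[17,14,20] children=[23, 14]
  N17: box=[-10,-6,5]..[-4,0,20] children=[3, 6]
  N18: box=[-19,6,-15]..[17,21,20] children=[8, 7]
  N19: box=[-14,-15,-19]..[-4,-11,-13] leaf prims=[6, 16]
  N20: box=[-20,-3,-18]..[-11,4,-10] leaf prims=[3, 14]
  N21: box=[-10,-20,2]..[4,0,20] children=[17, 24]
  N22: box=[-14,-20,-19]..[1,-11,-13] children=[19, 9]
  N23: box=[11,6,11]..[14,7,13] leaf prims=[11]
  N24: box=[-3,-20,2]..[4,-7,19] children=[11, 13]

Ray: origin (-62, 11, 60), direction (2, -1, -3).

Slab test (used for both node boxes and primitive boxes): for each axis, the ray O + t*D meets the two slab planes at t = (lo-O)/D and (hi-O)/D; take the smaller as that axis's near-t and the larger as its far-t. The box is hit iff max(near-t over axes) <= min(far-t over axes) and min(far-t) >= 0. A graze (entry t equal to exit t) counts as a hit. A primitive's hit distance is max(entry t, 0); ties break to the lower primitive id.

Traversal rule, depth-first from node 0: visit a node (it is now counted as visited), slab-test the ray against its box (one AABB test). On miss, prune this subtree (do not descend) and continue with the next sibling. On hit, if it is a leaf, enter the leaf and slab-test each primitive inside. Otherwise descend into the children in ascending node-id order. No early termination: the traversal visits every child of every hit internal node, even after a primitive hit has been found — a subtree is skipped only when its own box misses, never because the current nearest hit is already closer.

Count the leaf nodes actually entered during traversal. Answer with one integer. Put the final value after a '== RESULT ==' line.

Trace the traversal:
N0 x:[21,79/2] y:[-10,31] z:[40/3,80/3] -> hit [21,80/3], descend [4, 18]
  N4 x:[21,33] y:[7,31] z:[40/3,80/3] -> hit [21,80/3], descend [10, 21]
    N10 x:[21,63/2] y:[7,31] z:[70/3,80/3] -> hit [70/3,80/3], descend [2, 22]
      N2 x:[21,51/2] y:[7,22] z:[70/3,80/3] -> miss, prune
      N22 x:[24,63/2] y:[22,31] z:[73/3,79/3] -> hit [73/3,79/3], descend [9, 19]
        N9 x:[57/2,63/2] y:[25,31] z:[74/3,79/3] -> miss, prune
        N19 x:[24,29] y:[22,26] z:[73/3,79/3] -> hit [73/3,26] leaf, test {P6(miss), P16@t=25}
    N21 x:[26,33] y:[11,31] z:[40/3,58/3] -> miss, prune
  N18 x:[43/2,79/2] y:[-10,5] z:[40/3,25] -> miss, prune

9 AABB tests over nodes [0, 4, 10, 2, 22, 9, 19, 21, 18]; 1 leaf entered; closest P16.

== RESULT ==
1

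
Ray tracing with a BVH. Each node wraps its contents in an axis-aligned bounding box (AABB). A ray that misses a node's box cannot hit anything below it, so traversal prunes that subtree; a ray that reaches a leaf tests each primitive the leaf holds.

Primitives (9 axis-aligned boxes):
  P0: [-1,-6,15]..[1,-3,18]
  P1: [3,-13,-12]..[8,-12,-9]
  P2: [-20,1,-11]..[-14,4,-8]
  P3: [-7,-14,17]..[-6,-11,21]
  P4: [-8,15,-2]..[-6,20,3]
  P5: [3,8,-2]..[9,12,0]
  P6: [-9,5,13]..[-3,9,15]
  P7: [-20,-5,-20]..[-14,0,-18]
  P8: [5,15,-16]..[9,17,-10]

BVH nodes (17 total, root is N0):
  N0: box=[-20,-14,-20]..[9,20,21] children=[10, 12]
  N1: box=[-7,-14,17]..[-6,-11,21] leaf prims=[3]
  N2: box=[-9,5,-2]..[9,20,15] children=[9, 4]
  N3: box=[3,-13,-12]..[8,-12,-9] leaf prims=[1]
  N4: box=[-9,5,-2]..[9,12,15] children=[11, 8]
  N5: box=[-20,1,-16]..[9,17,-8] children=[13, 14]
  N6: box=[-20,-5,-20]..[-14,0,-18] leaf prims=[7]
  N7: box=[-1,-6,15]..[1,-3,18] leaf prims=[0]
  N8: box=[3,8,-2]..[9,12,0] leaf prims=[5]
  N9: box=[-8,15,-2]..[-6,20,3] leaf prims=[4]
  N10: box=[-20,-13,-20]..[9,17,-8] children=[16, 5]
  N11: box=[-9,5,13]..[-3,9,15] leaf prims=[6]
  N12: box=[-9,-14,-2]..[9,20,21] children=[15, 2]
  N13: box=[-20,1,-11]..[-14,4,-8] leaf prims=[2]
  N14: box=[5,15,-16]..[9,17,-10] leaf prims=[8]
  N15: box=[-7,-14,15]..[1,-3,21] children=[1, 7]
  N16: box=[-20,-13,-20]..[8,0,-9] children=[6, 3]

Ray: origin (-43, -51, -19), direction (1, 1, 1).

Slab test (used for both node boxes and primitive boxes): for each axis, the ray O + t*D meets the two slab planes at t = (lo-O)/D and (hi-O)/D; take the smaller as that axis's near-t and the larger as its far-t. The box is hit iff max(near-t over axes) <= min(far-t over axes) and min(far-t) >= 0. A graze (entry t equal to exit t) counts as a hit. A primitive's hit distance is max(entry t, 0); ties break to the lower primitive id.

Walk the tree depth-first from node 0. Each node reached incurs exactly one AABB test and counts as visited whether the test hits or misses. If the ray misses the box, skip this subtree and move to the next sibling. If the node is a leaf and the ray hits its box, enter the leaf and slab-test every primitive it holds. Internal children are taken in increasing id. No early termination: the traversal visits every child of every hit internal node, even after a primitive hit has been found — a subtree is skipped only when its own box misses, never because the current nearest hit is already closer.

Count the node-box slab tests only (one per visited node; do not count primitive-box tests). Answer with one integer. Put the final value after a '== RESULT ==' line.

Traverse from the root:
N0 x:[23,52] y:[37,71] z:[-1,40] -> hit [37,40], descend [10, 12]
  N10 x:[23,52] y:[38,68] z:[-1,11] -> miss, prune
  N12 x:[34,52] y:[37,71] z:[17,40] -> hit [37,40], descend [2, 15]
    N2 x:[34,52] y:[56,71] z:[17,34] -> miss, prune
    N15 x:[36,44] y:[37,48] z:[34,40] -> hit [37,40], descend [1, 7]
      N1 x:[36,37] y:[37,40] z:[36,40] -> hit [37,37] leaf, test {P3@t=37}
      N7 x:[42,44] y:[45,48] z:[34,37] -> miss, prune

Visited [0, 10, 12, 2, 15, 1, 7]. Tests: 7 box, 1 leaf. Nearest: P3.

== RESULT ==
7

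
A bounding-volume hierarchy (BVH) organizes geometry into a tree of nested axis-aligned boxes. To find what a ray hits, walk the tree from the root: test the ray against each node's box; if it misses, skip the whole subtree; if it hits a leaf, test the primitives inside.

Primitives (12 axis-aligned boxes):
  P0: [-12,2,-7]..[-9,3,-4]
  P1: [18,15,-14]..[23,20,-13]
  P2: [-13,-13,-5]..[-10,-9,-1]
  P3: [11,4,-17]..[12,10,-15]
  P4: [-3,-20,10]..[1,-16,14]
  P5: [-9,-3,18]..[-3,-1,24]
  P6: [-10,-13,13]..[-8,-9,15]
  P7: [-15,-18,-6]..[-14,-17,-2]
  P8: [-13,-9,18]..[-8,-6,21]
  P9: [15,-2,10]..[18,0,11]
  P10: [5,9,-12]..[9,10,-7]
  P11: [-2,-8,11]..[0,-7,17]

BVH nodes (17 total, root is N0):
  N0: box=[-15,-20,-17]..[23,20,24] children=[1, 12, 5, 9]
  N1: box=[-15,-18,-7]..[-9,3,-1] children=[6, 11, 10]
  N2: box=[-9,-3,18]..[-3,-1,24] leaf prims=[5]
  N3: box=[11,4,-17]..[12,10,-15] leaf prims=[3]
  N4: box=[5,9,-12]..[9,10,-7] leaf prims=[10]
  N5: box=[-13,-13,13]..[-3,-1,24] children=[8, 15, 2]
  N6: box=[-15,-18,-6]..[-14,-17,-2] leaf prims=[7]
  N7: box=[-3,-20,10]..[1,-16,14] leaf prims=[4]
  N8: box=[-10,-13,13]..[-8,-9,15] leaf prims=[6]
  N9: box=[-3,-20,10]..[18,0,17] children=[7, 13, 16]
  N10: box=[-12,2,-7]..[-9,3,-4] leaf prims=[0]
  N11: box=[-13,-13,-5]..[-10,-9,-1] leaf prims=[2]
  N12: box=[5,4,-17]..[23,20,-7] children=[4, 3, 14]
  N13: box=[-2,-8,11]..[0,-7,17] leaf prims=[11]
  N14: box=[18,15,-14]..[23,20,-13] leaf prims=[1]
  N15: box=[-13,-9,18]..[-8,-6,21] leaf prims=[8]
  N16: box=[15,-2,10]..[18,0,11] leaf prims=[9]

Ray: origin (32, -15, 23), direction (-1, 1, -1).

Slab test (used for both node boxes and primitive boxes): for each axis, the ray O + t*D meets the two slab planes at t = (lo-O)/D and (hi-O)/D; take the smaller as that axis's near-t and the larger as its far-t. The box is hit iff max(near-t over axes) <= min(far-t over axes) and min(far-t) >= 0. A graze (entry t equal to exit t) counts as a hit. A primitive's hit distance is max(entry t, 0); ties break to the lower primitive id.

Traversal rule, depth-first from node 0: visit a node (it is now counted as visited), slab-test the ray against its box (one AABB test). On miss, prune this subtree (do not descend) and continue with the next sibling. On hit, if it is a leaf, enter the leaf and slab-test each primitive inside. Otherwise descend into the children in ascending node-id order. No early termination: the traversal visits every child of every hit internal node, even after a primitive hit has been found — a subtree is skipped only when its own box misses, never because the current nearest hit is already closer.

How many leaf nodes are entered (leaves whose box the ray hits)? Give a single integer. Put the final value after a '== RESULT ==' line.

Trace the traversal:
N0 x:[9,47] y:[-5,35] z:[-1,40] -> hit [9,35], descend [1, 5, 9, 12]
  N1 x:[41,47] y:[-3,18] z:[24,30] -> miss, prune
  N5 x:[35,45] y:[2,14] z:[-1,10] -> miss, prune
  N9 x:[14,35] y:[-5,15] z:[6,13] -> miss, prune
  N12 x:[9,27] y:[19,35] z:[30,40] -> miss, prune

order=[0, 1, 5, 9, 12]  |boxes|=5  |leaves|=0  hit=miss

== RESULT ==
0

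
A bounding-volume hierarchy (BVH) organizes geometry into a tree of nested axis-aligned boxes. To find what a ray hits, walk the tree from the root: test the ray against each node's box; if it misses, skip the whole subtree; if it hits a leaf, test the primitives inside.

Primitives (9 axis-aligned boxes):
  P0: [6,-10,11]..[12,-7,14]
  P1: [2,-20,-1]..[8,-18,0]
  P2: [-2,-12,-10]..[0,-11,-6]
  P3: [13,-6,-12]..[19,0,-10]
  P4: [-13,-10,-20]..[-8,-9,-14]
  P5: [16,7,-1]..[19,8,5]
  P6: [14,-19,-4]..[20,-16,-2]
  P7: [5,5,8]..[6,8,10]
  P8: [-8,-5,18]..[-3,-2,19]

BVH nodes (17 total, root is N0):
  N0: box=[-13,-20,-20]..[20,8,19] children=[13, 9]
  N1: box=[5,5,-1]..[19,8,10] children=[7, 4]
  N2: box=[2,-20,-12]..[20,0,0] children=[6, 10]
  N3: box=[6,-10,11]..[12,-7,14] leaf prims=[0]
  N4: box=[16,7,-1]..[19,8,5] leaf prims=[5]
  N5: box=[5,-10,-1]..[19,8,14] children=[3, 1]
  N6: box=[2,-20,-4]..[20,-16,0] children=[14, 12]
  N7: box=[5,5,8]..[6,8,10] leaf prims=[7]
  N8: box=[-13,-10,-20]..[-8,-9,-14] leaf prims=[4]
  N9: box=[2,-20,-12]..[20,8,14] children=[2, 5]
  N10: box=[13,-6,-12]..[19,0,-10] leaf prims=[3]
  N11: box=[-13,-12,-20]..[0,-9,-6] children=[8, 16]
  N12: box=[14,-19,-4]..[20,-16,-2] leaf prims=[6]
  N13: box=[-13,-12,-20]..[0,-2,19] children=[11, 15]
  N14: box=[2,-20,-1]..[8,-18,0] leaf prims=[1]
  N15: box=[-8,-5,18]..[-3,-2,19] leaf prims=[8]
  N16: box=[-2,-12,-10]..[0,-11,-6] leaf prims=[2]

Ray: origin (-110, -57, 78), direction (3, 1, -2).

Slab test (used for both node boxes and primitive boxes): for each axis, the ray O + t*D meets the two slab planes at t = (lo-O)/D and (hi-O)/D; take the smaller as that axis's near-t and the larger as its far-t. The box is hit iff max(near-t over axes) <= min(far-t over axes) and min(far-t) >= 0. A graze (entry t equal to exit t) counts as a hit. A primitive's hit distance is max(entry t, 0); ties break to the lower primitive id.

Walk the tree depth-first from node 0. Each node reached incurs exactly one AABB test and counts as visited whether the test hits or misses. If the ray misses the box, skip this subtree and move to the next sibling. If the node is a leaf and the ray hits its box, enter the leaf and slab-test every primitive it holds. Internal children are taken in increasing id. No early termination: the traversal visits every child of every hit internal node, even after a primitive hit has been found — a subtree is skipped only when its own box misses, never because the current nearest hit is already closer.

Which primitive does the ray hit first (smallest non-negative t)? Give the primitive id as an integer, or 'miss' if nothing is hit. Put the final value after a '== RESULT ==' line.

Trace the traversal:
N0 x:[97/3,130/3] y:[37,65] z:[59/2,49] -> hit [37,130/3], descend [9, 13]
  N9 x:[112/3,130/3] y:[37,65] z:[32,45] -> hit [112/3,130/3], descend [2, 5]
    N2 x:[112/3,130/3] y:[37,57] z:[39,45] -> hit [39,130/3], descend [6, 10]
      N6 x:[112/3,130/3] y:[37,41] z:[39,41] -> hit [39,41], descend [12, 14]
        N12 x:[124/3,130/3] y:[38,41] z:[40,41] -> miss, prune
        N14 x:[112/3,118/3] y:[37,39] z:[39,79/2] -> hit [39,39] leaf, test {P1@t=39}
      N10 x:[41,43] y:[51,57] z:[44,45] -> miss, prune
    N5 x:[115/3,43] y:[47,65] z:[32,79/2] -> miss, prune
  N13 x:[97/3,110/3] y:[45,55] z:[59/2,49] -> miss, prune

order=[0, 9, 2, 6, 12, 14, 10, 5, 13]  |boxes|=9  |leaves|=1  hit=P1

== RESULT ==
1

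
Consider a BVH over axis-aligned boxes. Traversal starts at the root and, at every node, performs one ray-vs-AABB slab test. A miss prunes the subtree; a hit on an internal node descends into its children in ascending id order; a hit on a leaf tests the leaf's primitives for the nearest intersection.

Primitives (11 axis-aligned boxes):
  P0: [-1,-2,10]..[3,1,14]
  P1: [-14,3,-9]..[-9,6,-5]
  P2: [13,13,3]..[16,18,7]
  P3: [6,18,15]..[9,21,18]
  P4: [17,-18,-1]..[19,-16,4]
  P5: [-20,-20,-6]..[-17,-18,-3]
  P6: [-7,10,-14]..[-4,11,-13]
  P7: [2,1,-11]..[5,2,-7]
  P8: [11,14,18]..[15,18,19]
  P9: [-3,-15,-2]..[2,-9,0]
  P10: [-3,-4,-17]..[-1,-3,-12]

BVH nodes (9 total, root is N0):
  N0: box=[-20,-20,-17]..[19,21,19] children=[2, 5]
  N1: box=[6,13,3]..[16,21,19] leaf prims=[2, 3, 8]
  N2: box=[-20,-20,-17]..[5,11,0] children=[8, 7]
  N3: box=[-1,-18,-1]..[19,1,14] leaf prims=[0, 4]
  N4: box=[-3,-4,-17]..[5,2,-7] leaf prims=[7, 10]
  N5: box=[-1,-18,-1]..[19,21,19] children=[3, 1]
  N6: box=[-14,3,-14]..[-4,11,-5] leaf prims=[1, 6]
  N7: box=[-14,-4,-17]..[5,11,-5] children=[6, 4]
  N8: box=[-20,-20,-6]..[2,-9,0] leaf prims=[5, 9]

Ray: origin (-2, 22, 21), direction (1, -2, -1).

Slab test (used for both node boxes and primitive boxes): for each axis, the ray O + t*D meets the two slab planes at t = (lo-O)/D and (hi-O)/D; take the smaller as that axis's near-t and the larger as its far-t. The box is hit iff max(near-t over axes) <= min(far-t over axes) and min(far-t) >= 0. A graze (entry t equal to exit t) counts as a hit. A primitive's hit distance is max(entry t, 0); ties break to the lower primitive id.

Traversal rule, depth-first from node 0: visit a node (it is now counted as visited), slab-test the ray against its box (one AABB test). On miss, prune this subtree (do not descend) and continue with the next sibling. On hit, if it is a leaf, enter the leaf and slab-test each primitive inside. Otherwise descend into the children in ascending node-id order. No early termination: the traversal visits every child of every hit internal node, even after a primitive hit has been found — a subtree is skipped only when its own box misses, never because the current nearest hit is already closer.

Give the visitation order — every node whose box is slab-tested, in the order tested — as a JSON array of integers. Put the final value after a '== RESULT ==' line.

Traverse from the root:
N0 x:[-18,21] y:[1/2,21] z:[2,38] -> hit [2,21], descend [2, 5]
  N2 x:[-18,7] y:[11/2,21] z:[21,38] -> miss, prune
  N5 x:[1,21] y:[1/2,20] z:[2,22] -> hit [2,20], descend [1, 3]
    N1 x:[8,18] y:[1/2,9/2] z:[2,18] -> miss, prune
    N3 x:[1,21] y:[21/2,20] z:[7,22] -> hit [21/2,20] leaf, test {P0(miss), P4@t=19}

Visited [0, 2, 5, 1, 3]. Tests: 5 box, 1 leaf. Nearest: P4.

== RESULT ==
[0, 2, 5, 1, 3]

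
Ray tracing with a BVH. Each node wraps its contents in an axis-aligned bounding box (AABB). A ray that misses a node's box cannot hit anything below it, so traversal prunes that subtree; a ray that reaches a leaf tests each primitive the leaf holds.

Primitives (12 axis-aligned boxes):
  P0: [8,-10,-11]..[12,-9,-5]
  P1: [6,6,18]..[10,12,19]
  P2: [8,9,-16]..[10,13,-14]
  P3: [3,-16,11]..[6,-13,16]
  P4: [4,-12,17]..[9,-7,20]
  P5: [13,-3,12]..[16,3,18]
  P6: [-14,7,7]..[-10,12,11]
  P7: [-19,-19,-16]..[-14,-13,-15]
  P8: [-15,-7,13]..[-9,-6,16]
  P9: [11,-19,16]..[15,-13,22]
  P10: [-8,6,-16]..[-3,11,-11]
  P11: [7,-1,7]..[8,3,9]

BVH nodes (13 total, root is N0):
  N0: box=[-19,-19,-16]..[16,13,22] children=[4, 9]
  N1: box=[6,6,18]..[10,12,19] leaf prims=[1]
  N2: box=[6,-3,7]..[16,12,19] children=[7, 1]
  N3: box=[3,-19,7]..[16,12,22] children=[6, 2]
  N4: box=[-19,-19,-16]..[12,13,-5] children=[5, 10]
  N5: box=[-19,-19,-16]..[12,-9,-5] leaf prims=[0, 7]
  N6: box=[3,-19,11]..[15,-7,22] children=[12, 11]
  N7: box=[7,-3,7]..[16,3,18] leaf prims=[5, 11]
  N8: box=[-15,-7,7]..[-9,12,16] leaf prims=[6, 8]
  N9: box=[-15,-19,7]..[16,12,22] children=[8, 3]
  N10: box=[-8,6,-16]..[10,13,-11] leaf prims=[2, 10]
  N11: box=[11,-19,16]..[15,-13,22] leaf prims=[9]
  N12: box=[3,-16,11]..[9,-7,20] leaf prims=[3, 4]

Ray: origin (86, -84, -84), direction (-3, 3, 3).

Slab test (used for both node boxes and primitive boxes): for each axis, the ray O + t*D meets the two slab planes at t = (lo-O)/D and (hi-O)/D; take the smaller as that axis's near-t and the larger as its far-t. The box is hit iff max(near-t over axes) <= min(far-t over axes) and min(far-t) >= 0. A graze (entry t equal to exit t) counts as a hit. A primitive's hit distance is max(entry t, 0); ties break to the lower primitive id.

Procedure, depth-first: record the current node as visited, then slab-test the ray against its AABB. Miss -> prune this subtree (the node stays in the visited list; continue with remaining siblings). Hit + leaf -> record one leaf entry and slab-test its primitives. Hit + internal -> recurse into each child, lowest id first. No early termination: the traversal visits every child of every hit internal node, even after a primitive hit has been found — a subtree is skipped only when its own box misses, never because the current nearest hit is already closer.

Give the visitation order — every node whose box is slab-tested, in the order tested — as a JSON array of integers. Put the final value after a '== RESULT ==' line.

Walk:
N0 x:[70/3,35] y:[65/3,97/3] z:[68/3,106/3] -> hit [70/3,97/3], descend [4, 9]
  N4 x:[74/3,35] y:[65/3,97/3] z:[68/3,79/3] -> hit [74/3,79/3], descend [5, 10]
    N5 x:[74/3,35] y:[65/3,25] z:[68/3,79/3] -> hit [74/3,25] leaf, test {P0@t=74/3, P7(miss)}
    N10 x:[76/3,94/3] y:[30,97/3] z:[68/3,73/3] -> miss, prune
  N9 x:[70/3,101/3] y:[65/3,32] z:[91/3,106/3] -> hit [91/3,32], descend [3, 8]
    N3 x:[70/3,83/3] y:[65/3,32] z:[91/3,106/3] -> miss, prune
    N8 x:[95/3,101/3] y:[77/3,32] z:[91/3,100/3] -> hit [95/3,32] leaf, test {P6(miss), P8(miss)}

order=[0, 4, 5, 10, 9, 3, 8]  |boxes|=7  |leaves|=2  hit=P0

== RESULT ==
[0, 4, 5, 10, 9, 3, 8]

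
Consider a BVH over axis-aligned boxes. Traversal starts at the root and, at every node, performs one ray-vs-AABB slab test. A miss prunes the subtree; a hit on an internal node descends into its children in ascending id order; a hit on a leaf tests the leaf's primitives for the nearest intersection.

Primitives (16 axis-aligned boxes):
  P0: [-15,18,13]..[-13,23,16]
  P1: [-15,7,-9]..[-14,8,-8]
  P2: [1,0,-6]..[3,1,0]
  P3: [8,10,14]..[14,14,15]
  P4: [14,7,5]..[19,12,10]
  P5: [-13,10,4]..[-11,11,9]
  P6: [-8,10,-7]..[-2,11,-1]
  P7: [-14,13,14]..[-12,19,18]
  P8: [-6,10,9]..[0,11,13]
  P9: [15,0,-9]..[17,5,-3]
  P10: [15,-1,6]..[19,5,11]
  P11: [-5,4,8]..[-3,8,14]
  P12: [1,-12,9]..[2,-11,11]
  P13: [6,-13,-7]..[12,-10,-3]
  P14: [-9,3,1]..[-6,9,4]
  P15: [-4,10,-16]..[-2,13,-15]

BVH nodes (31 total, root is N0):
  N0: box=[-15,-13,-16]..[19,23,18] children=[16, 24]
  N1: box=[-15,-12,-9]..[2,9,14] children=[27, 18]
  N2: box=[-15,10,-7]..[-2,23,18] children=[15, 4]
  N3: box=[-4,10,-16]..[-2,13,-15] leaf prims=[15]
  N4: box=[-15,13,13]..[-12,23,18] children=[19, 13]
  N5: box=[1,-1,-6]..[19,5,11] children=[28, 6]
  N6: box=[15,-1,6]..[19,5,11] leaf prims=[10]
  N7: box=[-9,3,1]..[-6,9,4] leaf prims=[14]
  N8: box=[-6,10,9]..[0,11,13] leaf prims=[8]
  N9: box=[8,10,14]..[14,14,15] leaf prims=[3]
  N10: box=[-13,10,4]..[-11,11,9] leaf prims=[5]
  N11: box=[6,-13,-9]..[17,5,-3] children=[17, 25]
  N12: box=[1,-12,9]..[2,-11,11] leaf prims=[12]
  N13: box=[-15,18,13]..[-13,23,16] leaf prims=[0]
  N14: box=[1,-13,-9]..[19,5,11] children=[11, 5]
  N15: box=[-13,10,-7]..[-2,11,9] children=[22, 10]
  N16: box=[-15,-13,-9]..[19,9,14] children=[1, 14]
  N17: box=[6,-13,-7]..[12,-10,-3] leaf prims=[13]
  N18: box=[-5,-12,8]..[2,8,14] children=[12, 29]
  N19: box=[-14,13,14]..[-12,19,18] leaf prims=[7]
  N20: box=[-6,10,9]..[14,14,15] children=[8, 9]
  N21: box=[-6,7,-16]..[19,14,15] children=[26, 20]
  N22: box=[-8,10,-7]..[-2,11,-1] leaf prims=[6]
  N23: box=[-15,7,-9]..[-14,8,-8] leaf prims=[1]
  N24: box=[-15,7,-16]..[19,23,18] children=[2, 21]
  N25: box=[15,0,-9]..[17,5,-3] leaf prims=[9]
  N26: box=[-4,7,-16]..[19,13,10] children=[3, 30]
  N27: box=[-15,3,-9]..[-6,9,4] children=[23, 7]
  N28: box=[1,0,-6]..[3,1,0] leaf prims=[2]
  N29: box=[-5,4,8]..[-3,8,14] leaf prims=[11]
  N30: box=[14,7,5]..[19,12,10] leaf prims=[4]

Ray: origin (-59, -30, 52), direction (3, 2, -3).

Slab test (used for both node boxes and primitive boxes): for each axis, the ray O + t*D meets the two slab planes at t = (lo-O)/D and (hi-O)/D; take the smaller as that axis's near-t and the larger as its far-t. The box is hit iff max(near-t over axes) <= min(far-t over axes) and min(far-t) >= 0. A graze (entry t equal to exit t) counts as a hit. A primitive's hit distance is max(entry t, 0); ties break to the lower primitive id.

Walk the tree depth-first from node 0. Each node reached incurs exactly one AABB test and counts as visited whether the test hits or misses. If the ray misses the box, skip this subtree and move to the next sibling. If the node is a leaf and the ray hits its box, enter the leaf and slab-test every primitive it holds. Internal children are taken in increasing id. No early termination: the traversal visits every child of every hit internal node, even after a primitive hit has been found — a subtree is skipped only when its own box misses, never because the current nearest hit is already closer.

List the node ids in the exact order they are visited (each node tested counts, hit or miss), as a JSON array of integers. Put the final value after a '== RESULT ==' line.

Walk:
N0 x:[44/3,26] y:[17/2,53/2] z:[34/3,68/3] -> hit [44/3,68/3], descend [16, 24]
  N16 x:[44/3,26] y:[17/2,39/2] z:[38/3,61/3] -> hit [44/3,39/2], descend [1, 14]
    N1 x:[44/3,61/3] y:[9,39/2] z:[38/3,61/3] -> hit [44/3,39/2], descend [18, 27]
      N18 x:[18,61/3] y:[9,19] z:[38/3,44/3] -> miss, prune
      N27 x:[44/3,53/3] y:[33/2,39/2] z:[16,61/3] -> hit [33/2,53/3], descend [7, 23]
        N7 x:[50/3,53/3] y:[33/2,39/2] z:[16,17] -> hit [50/3,17] leaf, test {P14@t=50/3}
        N23 x:[44/3,15] y:[37/2,19] z:[20,61/3] -> miss, prune
    N14 x:[20,26] y:[17/2,35/2] z:[41/3,61/3] -> miss, prune
  N24 x:[44/3,26] y:[37/2,53/2] z:[34/3,68/3] -> hit [37/2,68/3], descend [2, 21]
    N2 x:[44/3,19] y:[20,53/2] z:[34/3,59/3] -> miss, prune
    N21 x:[53/3,26] y:[37/2,22] z:[37/3,68/3] -> hit [37/2,22], descend [20, 26]
      N20 x:[53/3,73/3] y:[20,22] z:[37/3,43/3] -> miss, prune
      N26 x:[55/3,26] y:[37/2,43/2] z:[14,68/3] -> hit [37/2,43/2], descend [3, 30]
        N3 x:[55/3,19] y:[20,43/2] z:[67/3,68/3] -> miss, prune
        N30 x:[73/3,26] y:[37/2,21] z:[14,47/3] -> miss, prune

Visited [0, 16, 1, 18, 27, 7, 23, 14, 24, 2, 21, 20, 26, 3, 30]. Tests: 15 box, 1 leaf. Nearest: P14.

== RESULT ==
[0, 16, 1, 18, 27, 7, 23, 14, 24, 2, 21, 20, 26, 3, 30]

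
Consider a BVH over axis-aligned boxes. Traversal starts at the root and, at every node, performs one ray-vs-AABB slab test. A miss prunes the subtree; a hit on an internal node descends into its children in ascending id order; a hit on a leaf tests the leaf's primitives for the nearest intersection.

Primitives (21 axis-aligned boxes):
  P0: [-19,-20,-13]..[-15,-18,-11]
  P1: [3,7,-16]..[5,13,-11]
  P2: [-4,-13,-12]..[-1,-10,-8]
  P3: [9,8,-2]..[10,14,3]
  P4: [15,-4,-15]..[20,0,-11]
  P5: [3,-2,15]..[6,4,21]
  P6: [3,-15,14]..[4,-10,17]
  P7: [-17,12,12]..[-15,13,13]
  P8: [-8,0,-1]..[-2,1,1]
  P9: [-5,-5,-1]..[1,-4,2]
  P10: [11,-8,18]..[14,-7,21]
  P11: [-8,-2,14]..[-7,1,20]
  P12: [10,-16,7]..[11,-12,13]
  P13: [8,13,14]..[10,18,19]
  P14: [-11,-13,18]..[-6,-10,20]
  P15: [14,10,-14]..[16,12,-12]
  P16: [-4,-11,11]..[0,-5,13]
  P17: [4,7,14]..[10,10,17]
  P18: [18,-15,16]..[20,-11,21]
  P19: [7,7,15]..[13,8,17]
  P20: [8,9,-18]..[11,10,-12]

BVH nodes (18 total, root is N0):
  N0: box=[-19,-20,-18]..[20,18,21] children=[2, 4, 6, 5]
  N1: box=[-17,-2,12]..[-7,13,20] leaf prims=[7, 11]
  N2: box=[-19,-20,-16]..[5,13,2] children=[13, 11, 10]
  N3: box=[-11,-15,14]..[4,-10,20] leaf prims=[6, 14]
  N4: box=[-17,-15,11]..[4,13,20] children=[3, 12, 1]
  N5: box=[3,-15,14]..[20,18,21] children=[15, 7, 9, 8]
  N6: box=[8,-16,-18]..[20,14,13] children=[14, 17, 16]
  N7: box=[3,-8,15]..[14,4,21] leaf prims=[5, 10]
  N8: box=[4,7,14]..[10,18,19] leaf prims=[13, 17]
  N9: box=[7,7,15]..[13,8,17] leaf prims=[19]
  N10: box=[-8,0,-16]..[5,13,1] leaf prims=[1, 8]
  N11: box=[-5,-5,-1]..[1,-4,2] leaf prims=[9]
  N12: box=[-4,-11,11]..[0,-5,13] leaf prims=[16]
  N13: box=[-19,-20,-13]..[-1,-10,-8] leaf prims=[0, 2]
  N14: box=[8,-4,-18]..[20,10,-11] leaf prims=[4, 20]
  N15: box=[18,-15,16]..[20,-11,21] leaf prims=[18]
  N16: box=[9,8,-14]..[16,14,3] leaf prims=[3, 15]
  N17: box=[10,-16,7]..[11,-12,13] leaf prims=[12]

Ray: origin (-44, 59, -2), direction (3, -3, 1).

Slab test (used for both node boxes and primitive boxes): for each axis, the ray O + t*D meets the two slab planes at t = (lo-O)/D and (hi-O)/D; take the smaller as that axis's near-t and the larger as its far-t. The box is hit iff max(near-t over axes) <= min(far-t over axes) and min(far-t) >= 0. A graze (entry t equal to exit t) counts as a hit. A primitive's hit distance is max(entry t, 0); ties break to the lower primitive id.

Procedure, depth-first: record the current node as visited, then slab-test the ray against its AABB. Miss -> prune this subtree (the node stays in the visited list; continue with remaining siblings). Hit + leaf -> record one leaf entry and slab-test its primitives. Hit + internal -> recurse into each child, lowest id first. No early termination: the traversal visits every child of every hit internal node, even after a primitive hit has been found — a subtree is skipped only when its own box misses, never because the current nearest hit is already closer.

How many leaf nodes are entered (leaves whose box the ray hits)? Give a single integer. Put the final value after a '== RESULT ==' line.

Walk:
N0 x:[25/3,64/3] y:[41/3,79/3] z:[-16,23] -> hit [41/3,64/3], descend [2, 4, 5, 6]
  N2 x:[25/3,49/3] y:[46/3,79/3] z:[-14,4] -> miss, prune
  N4 x:[9,16] y:[46/3,74/3] z:[13,22] -> hit [46/3,16], descend [1, 3, 12]
    N1 x:[9,37/3] y:[46/3,61/3] z:[14,22] -> miss, prune
    N3 x:[11,16] y:[23,74/3] z:[16,22] -> miss, prune
    N12 x:[40/3,44/3] y:[64/3,70/3] z:[13,15] -> miss, prune
  N5 x:[47/3,64/3] y:[41/3,74/3] z:[16,23] -> hit [16,64/3], descend [7, 8, 9, 15]
    N7 x:[47/3,58/3] y:[55/3,67/3] z:[17,23] -> hit [55/3,58/3] leaf, test {P5(miss), P10(miss)}
    N8 x:[16,18] y:[41/3,52/3] z:[16,21] -> hit [16,52/3] leaf, test {P13(miss), P17@t=49/3}
    N9 x:[17,19] y:[17,52/3] z:[17,19] -> hit [17,52/3] leaf, test {P19@t=17}
    N15 x:[62/3,64/3] y:[70/3,74/3] z:[18,23] -> miss, prune
  N6 x:[52/3,64/3] y:[15,25] z:[-16,15] -> miss, prune

12 AABB tests over nodes [0, 2, 4, 1, 3, 12, 5, 7, 8, 9, 15, 6]; 3 leaves entered; closest P17.

== RESULT ==
3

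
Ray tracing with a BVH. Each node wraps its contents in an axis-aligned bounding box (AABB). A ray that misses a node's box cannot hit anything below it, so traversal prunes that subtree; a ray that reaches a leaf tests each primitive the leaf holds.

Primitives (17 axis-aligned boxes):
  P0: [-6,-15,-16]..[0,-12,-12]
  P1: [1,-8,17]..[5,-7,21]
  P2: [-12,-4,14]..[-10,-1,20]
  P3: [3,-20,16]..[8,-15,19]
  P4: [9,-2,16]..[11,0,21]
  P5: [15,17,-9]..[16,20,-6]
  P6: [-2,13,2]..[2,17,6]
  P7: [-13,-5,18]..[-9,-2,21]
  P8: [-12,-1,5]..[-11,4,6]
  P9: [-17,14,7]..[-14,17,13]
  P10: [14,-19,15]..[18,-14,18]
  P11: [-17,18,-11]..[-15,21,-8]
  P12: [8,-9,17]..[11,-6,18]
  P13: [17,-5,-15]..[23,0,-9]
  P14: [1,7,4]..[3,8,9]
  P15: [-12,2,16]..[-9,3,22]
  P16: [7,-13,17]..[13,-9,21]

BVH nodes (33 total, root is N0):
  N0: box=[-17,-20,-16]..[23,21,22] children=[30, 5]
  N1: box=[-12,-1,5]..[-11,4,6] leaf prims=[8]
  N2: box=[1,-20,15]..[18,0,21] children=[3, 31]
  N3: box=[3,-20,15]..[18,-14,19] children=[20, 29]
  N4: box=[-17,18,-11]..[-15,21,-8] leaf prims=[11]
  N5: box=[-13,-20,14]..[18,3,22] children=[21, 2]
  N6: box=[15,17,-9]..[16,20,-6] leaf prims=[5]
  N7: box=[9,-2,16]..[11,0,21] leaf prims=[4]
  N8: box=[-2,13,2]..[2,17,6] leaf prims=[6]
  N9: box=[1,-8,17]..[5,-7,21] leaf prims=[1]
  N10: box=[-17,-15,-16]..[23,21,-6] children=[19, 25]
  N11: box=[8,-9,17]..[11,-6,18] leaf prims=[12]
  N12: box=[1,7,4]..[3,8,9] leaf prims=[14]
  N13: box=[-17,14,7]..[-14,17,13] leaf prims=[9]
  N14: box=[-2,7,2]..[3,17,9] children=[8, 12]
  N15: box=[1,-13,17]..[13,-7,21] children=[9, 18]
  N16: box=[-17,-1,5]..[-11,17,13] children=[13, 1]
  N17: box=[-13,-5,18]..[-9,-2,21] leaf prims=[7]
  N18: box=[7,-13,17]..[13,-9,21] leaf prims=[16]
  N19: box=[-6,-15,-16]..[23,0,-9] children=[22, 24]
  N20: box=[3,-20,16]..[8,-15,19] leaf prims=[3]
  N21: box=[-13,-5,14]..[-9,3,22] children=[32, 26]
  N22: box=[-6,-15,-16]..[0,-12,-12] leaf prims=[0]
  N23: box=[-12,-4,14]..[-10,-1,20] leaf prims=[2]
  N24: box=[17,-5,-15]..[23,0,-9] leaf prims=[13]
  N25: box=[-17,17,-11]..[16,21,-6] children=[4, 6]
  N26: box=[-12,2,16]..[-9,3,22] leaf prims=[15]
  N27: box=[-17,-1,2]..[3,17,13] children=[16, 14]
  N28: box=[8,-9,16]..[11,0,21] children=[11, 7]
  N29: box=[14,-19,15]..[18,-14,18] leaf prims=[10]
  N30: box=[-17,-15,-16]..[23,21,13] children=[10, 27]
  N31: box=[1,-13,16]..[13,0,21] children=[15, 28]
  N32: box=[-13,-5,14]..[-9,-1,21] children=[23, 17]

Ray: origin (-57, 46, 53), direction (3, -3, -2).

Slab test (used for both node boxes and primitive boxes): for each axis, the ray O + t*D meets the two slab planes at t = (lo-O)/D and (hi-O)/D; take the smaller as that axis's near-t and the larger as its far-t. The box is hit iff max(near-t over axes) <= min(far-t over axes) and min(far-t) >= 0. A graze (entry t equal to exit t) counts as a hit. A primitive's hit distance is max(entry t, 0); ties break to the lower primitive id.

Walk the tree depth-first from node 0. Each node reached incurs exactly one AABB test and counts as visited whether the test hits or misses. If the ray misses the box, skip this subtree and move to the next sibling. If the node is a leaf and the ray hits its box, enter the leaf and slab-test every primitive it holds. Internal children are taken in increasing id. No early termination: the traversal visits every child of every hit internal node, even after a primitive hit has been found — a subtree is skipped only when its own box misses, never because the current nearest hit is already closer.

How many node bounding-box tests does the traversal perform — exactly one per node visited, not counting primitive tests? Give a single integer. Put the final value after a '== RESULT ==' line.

Traverse from the root:
N0 x:[40/3,80/3] y:[25/3,22] z:[31/2,69/2] -> hit [31/2,22], descend [5, 30]
  N5 x:[44/3,25] y:[43/3,22] z:[31/2,39/2] -> hit [31/2,39/2], descend [2, 21]
    N2 x:[58/3,25] y:[46/3,22] z:[16,19] -> miss, prune
    N21 x:[44/3,16] y:[43/3,17] z:[31/2,39/2] -> hit [31/2,16], descend [26, 32]
      N26 x:[15,16] y:[43/3,44/3] z:[31/2,37/2] -> miss, prune
      N32 x:[44/3,16] y:[47/3,17] z:[16,39/2] -> hit [16,16], descend [17, 23]
        N17 x:[44/3,16] y:[16,17] z:[16,35/2] -> hit [16,16] leaf, test {P7@t=16}
        N23 x:[15,47/3] y:[47/3,50/3] z:[33/2,39/2] -> miss, prune
  N30 x:[40/3,80/3] y:[25/3,61/3] z:[20,69/2] -> hit [20,61/3], descend [10, 27]
    N10 x:[40/3,80/3] y:[25/3,61/3] z:[59/2,69/2] -> miss, prune
    N27 x:[40/3,20] y:[29/3,47/3] z:[20,51/2] -> miss, prune

11 AABB tests over nodes [0, 5, 2, 21, 26, 32, 17, 23, 30, 10, 27]; 1 leaf entered; closest P7.

== RESULT ==
11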